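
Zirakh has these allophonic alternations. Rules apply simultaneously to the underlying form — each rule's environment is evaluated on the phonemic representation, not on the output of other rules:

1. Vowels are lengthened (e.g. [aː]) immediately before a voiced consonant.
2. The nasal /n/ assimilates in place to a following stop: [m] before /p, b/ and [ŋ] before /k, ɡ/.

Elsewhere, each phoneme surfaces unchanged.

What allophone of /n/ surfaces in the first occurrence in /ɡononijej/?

[n]

/n/ (between /o/ and /o/) is in the target of rule 2 but the environment (before a labial or velar stop) is not met → [n].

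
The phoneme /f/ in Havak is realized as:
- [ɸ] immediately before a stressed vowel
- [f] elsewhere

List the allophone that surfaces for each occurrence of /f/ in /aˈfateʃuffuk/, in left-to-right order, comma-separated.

[ɸ], [f], [f]

Occurrence 1 (position 2): immediately before a stressed vowel → [ɸ].
Occurrence 2 (position 8): no conditioning environment matches → elsewhere allophone [f].
Occurrence 3 (position 9): no conditioning environment matches → elsewhere allophone [f].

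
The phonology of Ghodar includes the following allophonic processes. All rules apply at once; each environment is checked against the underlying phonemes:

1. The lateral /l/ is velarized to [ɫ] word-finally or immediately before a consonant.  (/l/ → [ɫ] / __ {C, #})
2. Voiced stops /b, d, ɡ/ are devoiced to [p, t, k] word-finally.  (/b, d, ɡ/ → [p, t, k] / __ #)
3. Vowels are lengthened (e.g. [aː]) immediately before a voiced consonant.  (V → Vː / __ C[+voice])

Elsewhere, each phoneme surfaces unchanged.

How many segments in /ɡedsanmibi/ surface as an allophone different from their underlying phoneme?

Segments that undergo a rule: /e/ → [eː] (rule 3); /a/ → [aː] (rule 3); /i/ → [iː] (rule 3).
All other segments surface unchanged.

3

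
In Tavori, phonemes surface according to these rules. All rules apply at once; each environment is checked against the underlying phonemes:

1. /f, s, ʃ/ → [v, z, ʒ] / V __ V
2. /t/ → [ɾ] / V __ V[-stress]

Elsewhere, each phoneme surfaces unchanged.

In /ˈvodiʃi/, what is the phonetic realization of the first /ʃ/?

/ʃ/ (between /i/ and /i/): between two vowels, so rule 1 applies → [ʒ].

[ʒ]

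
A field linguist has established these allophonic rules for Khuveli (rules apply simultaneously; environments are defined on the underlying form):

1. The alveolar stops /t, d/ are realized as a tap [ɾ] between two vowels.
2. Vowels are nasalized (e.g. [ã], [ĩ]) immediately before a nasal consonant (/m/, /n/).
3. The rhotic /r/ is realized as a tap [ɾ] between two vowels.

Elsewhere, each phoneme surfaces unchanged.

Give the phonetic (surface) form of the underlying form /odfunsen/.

/o/ — word-initial; rule 2 does not apply here → [o].
/d/ (between /o/ and /f/): rule 1 targets it, but not between two vowels → unchanged [d].
/f/ (between /d/ and /u/) is unaffected → [f].
/u/ — between /f/ and /n/, before a nasal consonant — surfaces as [ũ] (rule 2).
/n/ (between /u/ and /s/): no rule targets it → [n].
/s/ (between /n/ and /e/): no rule targets it → [s].
/e/ meets the environment for rule 2 (before a nasal consonant) → [ẽ].
/n/ stays [n].

[odfũnsẽn]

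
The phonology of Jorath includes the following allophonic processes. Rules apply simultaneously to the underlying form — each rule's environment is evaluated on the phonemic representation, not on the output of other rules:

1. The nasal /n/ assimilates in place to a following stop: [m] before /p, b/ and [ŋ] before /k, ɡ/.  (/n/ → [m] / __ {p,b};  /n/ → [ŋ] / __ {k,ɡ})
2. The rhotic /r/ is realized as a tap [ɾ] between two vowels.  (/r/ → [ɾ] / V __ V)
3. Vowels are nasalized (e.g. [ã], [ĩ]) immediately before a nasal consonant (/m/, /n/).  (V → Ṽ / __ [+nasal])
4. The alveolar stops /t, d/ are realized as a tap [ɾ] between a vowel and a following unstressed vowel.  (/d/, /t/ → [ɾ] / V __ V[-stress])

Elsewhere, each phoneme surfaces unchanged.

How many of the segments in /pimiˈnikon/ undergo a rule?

3

Segments that undergo a rule: /i/ → [ĩ] (rule 3); /i/ → [ĩ] (rule 3); /o/ → [õ] (rule 3).
All other segments surface unchanged.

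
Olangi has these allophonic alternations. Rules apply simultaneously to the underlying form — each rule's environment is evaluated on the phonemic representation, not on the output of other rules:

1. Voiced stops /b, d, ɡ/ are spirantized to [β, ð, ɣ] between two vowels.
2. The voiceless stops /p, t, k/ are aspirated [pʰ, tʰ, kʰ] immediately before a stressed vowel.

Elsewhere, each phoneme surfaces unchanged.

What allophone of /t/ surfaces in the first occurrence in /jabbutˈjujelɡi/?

[t]

/t/ — between /u/ and /j/; rule 2 does not apply here → [t].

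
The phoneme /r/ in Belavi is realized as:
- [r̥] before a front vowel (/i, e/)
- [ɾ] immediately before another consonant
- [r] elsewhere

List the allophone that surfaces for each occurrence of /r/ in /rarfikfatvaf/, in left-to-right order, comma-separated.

Occurrence 1 (position 1): no conditioning environment matches → elsewhere allophone [r].
Occurrence 2 (position 3): immediately before another consonant → [ɾ].

[r], [ɾ]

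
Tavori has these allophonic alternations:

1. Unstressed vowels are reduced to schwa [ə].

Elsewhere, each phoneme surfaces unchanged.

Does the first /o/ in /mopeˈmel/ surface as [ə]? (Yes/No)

Yes

/o/ meets the environment for rule 1 (in an unstressed syllable) → [ə].
The actual realization is [ə], which matches [ə].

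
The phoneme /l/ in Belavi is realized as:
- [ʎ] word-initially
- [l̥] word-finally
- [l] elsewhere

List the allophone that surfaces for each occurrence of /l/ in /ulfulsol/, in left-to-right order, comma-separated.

Occurrence 1 (position 2): no conditioning environment matches → elsewhere allophone [l].
Occurrence 2 (position 5): no conditioning environment matches → elsewhere allophone [l].
Occurrence 3 (position 8): word-finally → [l̥].

[l], [l], [l̥]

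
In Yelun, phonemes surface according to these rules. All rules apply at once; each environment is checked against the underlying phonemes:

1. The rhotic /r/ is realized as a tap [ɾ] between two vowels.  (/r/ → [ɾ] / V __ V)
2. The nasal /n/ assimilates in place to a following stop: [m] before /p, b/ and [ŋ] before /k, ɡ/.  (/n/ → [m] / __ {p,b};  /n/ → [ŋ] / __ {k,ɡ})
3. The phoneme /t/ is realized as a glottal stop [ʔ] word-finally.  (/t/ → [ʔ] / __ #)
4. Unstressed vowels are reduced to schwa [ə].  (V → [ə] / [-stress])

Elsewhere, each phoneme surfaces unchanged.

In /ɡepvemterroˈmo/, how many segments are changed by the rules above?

4

Segments that undergo a rule: /e/ → [ə] (rule 4); /e/ → [ə] (rule 4); /e/ → [ə] (rule 4); /o/ → [ə] (rule 4).
All other segments surface unchanged.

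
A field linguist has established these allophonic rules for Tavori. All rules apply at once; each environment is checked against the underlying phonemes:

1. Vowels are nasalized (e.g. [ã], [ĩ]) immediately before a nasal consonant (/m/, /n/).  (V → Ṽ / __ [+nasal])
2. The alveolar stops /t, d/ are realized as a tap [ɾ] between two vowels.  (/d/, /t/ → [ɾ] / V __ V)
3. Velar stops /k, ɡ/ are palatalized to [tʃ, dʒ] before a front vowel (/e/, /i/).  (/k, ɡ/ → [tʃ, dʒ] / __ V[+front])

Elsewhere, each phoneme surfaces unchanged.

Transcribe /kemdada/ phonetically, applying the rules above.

/k/ (word-initial): before a front vowel, so rule 3 applies → [tʃ].
/e/ (between /k/ and /m/): before a nasal consonant, so rule 1 applies → [ẽ].
/m/ (between /e/ and /d/) is unaffected → [m].
/d/ — between /m/ and /a/; rule 2 does not apply here → [d].
/a/ (between /d/ and /d/): rule 1 targets it, but not before a nasal consonant → unchanged [a].
Rule 2 applies to /d/ (between /a/ and /a/: between two vowels) → [ɾ].
/a/ — word-final; rule 1 does not apply here → [a].

[tʃẽmdaɾa]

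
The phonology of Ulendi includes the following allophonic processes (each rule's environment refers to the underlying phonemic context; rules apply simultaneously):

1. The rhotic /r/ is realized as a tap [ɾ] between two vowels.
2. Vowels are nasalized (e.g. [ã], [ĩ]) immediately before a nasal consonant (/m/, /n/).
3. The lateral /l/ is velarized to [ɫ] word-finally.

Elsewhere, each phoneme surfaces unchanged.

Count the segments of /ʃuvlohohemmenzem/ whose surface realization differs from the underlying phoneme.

Segments that undergo a rule: /e/ → [ẽ] (rule 2); /e/ → [ẽ] (rule 2); /e/ → [ẽ] (rule 2).
All other segments surface unchanged.

3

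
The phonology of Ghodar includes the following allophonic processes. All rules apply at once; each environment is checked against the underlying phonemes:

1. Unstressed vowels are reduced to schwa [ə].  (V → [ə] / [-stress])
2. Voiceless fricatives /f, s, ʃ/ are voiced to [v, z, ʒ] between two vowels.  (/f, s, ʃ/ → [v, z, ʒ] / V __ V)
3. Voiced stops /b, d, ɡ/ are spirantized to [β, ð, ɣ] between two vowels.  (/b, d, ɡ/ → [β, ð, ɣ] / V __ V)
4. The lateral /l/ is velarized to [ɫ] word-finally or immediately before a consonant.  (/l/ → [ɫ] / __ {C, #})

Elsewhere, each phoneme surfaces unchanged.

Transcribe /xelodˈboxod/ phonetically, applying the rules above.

[xələdˈboxəd]

/x/ (word-initial) is unaffected → [x].
/e/ meets the environment for rule 1 (in an unstressed syllable) → [ə].
/l/ (between /e/ and /o/) is in the target of rule 4 but the environment (word-finally or immediately before a consonant) is not met → [l].
/o/ (between /l/ and /d/) occurs in an unstressed syllable → [ə] by rule 1.
/d/ — between /o/ and /b/; rule 3 does not apply here → [d].
/b/ (between /d/ and /o/) is in the target of rule 3 but the environment (between two vowels) is not met → [b].
/o/ (between /b/ and /x/): rule 1 targets it, but not in an unstressed syllable → unchanged [o].
/x/ (between /o/ and /o/) is unaffected → [x].
/o/ (between /x/ and /d/) occurs in an unstressed syllable → [ə] by rule 1.
/d/ (word-final) is in the target of rule 3 but the environment (between two vowels) is not met → [d].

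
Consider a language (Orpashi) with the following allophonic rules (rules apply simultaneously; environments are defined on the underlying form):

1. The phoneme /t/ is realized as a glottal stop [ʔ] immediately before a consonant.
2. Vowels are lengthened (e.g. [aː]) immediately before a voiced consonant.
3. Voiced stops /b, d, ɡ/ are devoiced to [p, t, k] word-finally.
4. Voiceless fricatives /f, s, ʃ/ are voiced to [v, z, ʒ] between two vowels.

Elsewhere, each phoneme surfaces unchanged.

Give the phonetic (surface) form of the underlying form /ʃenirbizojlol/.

/ʃ/ (word-initial) is in the target of rule 4 but the environment (between two vowels) is not met → [ʃ].
/e/ (between /ʃ/ and /n/): before a voiced consonant, so rule 2 applies → [eː].
/n/ — not in any rule's target class → [n].
/i/ — between /n/ and /r/, before a voiced consonant — surfaces as [iː] (rule 2).
/r/ (between /i/ and /b/) is unaffected → [r].
/b/ (between /r/ and /i/): rule 3 targets it, but not word-finally → unchanged [b].
Rule 2 applies to /i/ (between /b/ and /z/: before a voiced consonant) → [iː].
/z/ — not in any rule's target class → [z].
/o/ (between /z/ and /j/) occurs before a voiced consonant → [oː] by rule 2.
/j/ — not in any rule's target class → [j].
/l/ (between /j/ and /o/): no rule targets it → [l].
/o/ meets the environment for rule 2 (before a voiced consonant) → [oː].
/l/ (word-final) is unaffected → [l].

[ʃeːniːrbiːzoːjloːl]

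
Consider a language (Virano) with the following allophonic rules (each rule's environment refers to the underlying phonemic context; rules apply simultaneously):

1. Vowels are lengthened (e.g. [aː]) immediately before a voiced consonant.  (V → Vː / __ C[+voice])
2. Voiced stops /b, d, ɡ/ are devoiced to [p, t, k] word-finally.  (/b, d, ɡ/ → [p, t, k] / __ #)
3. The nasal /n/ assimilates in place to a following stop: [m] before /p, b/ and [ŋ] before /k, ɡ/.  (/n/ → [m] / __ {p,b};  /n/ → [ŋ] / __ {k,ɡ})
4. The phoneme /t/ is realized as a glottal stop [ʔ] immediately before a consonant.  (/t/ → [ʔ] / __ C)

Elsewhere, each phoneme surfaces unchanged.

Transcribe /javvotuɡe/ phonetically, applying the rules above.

[jaːvvotuːɡe]

/j/ (word-initial) is unaffected → [j].
/a/ — between /j/ and /v/, before a voiced consonant — surfaces as [aː] (rule 1).
/v/ — not in any rule's target class → [v].
/v/ (between /v/ and /o/) is unaffected → [v].
/o/ (between /v/ and /t/) fails the environment for rule 1, so it stays [o].
/t/ — between /o/ and /u/; rule 4 does not apply here → [t].
/u/ (between /t/ and /ɡ/) occurs before a voiced consonant → [uː] by rule 1.
/ɡ/ (between /u/ and /e/): rule 2 targets it, but not word-finally → unchanged [ɡ].
/e/ (word-final): rule 1 targets it, but not before a voiced consonant → unchanged [e].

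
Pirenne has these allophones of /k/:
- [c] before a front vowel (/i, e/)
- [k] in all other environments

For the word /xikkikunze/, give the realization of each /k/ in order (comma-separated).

Occurrence 1 (position 3): no conditioning environment matches → elsewhere allophone [k].
Occurrence 2 (position 4): before a front vowel → [c].
Occurrence 3 (position 6): no conditioning environment matches → elsewhere allophone [k].

[k], [c], [k]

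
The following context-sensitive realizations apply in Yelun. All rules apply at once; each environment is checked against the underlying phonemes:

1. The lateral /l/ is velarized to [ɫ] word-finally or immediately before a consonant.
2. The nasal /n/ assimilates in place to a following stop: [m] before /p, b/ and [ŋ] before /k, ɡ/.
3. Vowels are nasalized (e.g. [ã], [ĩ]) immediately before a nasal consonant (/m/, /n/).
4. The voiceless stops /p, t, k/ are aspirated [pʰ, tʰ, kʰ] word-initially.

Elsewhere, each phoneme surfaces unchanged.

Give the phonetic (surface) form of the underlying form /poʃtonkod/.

/p/ (word-initial) occurs word-initially → [pʰ] by rule 4.
/o/ (between /p/ and /ʃ/) is in the target of rule 3 but the environment (before a nasal consonant) is not met → [o].
/t/ (between /ʃ/ and /o/) is in the target of rule 4 but the environment (word-initially) is not met → [t].
Rule 3 applies to /o/ (between /t/ and /n/: before a nasal consonant) → [õ].
/n/ — between /o/ and /k/, before a labial or velar stop — surfaces as [ŋ] (rule 2).
/k/ (between /n/ and /o/) is in the target of rule 4 but the environment (word-initially) is not met → [k].
/o/ (between /k/ and /d/) fails the environment for rule 3, so it stays [o].

[pʰoʃtõŋkod]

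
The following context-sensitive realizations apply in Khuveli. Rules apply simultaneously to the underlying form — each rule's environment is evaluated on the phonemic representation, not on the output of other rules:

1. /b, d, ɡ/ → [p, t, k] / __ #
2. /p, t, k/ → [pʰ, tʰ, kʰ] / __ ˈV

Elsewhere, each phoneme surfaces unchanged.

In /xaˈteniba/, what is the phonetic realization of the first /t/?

Rule 2 applies to /t/ (between /a/ and /e/: immediately before a stressed vowel) → [tʰ].

[tʰ]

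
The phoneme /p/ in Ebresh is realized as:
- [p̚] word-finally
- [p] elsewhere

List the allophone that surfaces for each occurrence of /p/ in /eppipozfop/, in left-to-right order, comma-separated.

Occurrence 1 (position 2): no conditioning environment matches → elsewhere allophone [p].
Occurrence 2 (position 3): no conditioning environment matches → elsewhere allophone [p].
Occurrence 3 (position 5): no conditioning environment matches → elsewhere allophone [p].
Occurrence 4 (position 10): word-finally → [p̚].

[p], [p], [p], [p̚]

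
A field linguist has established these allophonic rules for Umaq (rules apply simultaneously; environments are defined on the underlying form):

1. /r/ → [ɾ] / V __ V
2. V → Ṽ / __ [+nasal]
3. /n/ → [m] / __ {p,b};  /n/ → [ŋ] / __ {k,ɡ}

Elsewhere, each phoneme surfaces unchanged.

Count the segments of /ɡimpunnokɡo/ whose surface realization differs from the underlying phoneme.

2

Segments that undergo a rule: /i/ → [ĩ] (rule 2); /u/ → [ũ] (rule 2).
All other segments surface unchanged.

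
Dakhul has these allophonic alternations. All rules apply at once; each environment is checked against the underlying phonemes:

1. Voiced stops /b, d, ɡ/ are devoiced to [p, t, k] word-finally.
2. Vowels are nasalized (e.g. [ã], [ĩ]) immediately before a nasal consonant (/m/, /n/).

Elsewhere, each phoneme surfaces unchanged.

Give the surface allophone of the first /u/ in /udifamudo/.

[u]

/u/ (word-initial): rule 2 targets it, but not before a nasal consonant → unchanged [u].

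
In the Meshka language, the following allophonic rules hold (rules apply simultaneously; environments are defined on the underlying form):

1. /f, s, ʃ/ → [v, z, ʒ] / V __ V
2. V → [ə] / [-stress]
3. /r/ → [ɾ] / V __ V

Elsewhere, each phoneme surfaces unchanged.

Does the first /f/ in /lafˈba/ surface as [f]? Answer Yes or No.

Yes

/f/ (between /a/ and /b/): rule 1 targets it, but not between two vowels → unchanged [f].
The actual realization is [f], which matches [f].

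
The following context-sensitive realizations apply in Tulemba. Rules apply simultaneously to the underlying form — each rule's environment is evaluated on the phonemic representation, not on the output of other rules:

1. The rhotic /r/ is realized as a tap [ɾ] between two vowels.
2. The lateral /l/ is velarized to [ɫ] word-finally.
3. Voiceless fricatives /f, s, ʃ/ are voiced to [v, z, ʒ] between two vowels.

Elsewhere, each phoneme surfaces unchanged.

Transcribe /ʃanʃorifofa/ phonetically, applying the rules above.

/ʃ/ (word-initial) is in the target of rule 3 but the environment (between two vowels) is not met → [ʃ].
/ʃ/ — between /n/ and /o/; rule 3 does not apply here → [ʃ].
/r/ meets the environment for rule 1 (between two vowels) → [ɾ].
/f/ (between /i/ and /o/) occurs between two vowels → [v] by rule 3.
Rule 3 applies to /f/ (between /o/ and /a/: between two vowels) → [v].

[ʃanʃoɾivova]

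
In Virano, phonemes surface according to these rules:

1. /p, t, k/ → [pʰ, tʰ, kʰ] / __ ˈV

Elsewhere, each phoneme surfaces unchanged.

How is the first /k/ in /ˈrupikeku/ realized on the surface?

/k/ (between /i/ and /e/): rule 1 targets it, but not immediately before a stressed vowel → unchanged [k].

[k]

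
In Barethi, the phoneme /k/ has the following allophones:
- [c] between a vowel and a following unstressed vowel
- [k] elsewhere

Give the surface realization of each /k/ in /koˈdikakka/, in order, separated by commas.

[k], [c], [k], [k]

Occurrence 1 (position 1): no conditioning environment matches → elsewhere allophone [k].
Occurrence 2 (position 5): between a vowel and a following unstressed vowel → [c].
Occurrence 3 (position 7): no conditioning environment matches → elsewhere allophone [k].
Occurrence 4 (position 8): no conditioning environment matches → elsewhere allophone [k].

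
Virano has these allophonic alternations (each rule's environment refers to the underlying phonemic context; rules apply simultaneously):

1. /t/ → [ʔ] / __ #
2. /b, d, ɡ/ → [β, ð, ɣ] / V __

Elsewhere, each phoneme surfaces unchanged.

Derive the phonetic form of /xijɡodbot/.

[xijɡoðboʔ]

/x/ stays [x].
/i/ (between /x/ and /j/): no rule targets it → [i].
/j/ stays [j].
/ɡ/ — between /j/ and /o/; rule 2 does not apply here → [ɡ].
/o/ stays [o].
/d/ — between /o/ and /b/, immediately after a vowel — surfaces as [ð] (rule 2).
/b/ — between /d/ and /o/; rule 2 does not apply here → [b].
/o/ (between /b/ and /t/): no rule targets it → [o].
/t/ (word-final): word-finally, so rule 1 applies → [ʔ].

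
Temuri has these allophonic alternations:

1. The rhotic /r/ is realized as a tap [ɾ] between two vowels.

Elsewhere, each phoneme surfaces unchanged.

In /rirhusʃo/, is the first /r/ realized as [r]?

/r/ (word-initial): rule 1 targets it, but not between two vowels → unchanged [r].
The actual realization is [r], which matches [r].

Yes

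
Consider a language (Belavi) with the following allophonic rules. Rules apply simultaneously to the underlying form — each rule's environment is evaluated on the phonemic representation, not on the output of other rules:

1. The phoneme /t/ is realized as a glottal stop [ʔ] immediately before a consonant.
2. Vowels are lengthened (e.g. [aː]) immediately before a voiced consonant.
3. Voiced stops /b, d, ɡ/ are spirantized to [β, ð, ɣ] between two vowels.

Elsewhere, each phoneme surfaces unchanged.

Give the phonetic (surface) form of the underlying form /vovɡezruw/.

/v/ — not in any rule's target class → [v].
/o/ — between /v/ and /v/, before a voiced consonant — surfaces as [oː] (rule 2).
/v/ — not in any rule's target class → [v].
/ɡ/ (between /v/ and /e/) is in the target of rule 3 but the environment (between two vowels) is not met → [ɡ].
/e/ (between /ɡ/ and /z/): before a voiced consonant, so rule 2 applies → [eː].
/z/ stays [z].
/r/ (between /z/ and /u/): no rule targets it → [r].
Rule 2 applies to /u/ (between /r/ and /w/: before a voiced consonant) → [uː].
/w/ (word-final) is unaffected → [w].

[voːvɡeːzruːw]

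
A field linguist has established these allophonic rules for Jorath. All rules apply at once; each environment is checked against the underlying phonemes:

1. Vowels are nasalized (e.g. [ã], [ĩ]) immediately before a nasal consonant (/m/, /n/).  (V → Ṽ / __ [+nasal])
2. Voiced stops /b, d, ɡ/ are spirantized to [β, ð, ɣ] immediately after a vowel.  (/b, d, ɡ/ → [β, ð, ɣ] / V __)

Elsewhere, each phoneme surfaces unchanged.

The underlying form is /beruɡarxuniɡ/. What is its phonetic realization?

[beruɣarxũniɣ]

/b/ — word-initial; rule 2 does not apply here → [b].
/e/ (between /b/ and /r/) is in the target of rule 1 but the environment (before a nasal consonant) is not met → [e].
/r/ (between /e/ and /u/) is unaffected → [r].
/u/ (between /r/ and /ɡ/) fails the environment for rule 1, so it stays [u].
/ɡ/ (between /u/ and /a/) occurs immediately after a vowel → [ɣ] by rule 2.
/a/ (between /ɡ/ and /r/) is in the target of rule 1 but the environment (before a nasal consonant) is not met → [a].
/r/ — not in any rule's target class → [r].
/x/ stays [x].
/u/ (between /x/ and /n/) occurs before a nasal consonant → [ũ] by rule 1.
/n/ stays [n].
/i/ — between /n/ and /ɡ/; rule 1 does not apply here → [i].
/ɡ/ (word-final) occurs immediately after a vowel → [ɣ] by rule 2.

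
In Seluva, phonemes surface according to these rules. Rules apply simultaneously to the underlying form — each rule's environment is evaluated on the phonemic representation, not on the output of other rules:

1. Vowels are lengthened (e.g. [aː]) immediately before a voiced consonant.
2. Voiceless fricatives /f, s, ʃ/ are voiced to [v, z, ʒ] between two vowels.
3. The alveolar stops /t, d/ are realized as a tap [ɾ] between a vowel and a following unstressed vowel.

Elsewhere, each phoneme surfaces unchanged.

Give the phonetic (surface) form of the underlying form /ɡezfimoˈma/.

[ɡeːzfiːmoːˈma]

/e/ (between /ɡ/ and /z/): before a voiced consonant, so rule 1 applies → [eː].
/f/ (between /z/ and /i/): rule 2 targets it, but not between two vowels → unchanged [f].
Rule 1 applies to /i/ (between /f/ and /m/: before a voiced consonant) → [iː].
/o/ — between /m/ and /m/, before a voiced consonant — surfaces as [oː] (rule 1).
/a/ — word-final; rule 1 does not apply here → [a].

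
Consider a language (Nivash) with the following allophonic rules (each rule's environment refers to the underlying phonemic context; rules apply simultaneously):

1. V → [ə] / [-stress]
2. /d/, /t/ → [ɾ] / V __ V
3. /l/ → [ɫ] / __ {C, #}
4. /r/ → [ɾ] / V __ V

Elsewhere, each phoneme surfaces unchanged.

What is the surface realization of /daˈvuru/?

[dəˈvuɾə]

/d/ (word-initial) fails the environment for rule 2, so it stays [d].
/a/ (between /d/ and /v/) occurs in an unstressed syllable → [ə] by rule 1.
/v/ stays [v].
/u/ (between /v/ and /r/) fails the environment for rule 1, so it stays [u].
/r/ (between /u/ and /u/): between two vowels, so rule 4 applies → [ɾ].
/u/ (word-final) occurs in an unstressed syllable → [ə] by rule 1.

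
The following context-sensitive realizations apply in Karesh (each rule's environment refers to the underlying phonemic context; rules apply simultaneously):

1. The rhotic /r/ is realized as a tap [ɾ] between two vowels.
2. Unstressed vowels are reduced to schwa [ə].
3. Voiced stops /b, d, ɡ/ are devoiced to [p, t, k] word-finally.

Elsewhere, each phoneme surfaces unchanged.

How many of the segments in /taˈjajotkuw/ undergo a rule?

3

Segments that undergo a rule: /a/ → [ə] (rule 2); /o/ → [ə] (rule 2); /u/ → [ə] (rule 2).
All other segments surface unchanged.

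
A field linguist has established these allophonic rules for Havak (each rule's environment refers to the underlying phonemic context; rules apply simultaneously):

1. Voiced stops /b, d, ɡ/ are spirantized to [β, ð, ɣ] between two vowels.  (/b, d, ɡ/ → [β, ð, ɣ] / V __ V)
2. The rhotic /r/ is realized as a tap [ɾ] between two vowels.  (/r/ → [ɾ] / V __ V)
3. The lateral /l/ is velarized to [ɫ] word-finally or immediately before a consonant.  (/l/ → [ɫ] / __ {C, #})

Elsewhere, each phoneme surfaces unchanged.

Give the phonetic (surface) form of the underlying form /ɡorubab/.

[ɡoɾuβab]

/ɡ/ (word-initial) fails the environment for rule 1, so it stays [ɡ].
/o/ stays [o].
Rule 2 applies to /r/ (between /o/ and /u/: between two vowels) → [ɾ].
/u/ (between /r/ and /b/): no rule targets it → [u].
/b/ (between /u/ and /a/): between two vowels, so rule 1 applies → [β].
/a/ stays [a].
/b/ (word-final) is in the target of rule 1 but the environment (between two vowels) is not met → [b].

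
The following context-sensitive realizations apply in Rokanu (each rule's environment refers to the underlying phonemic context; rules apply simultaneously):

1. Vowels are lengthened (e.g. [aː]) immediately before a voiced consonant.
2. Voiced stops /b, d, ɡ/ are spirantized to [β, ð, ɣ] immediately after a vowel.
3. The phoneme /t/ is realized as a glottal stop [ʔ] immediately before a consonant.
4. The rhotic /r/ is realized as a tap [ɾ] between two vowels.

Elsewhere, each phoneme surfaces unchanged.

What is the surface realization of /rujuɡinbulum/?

[ruːjuːɣiːnbuːluːm]

/r/ (word-initial): rule 4 targets it, but not between two vowels → unchanged [r].
Rule 1 applies to /u/ (between /r/ and /j/: before a voiced consonant) → [uː].
/j/ (between /u/ and /u/) is unaffected → [j].
Rule 1 applies to /u/ (between /j/ and /ɡ/: before a voiced consonant) → [uː].
/ɡ/ (between /u/ and /i/) occurs immediately after a vowel → [ɣ] by rule 2.
Rule 1 applies to /i/ (between /ɡ/ and /n/: before a voiced consonant) → [iː].
/n/ (between /i/ and /b/): no rule targets it → [n].
/b/ (between /n/ and /u/): rule 2 targets it, but not immediately after a vowel → unchanged [b].
/u/ (between /b/ and /l/): before a voiced consonant, so rule 1 applies → [uː].
/l/ — not in any rule's target class → [l].
/u/ meets the environment for rule 1 (before a voiced consonant) → [uː].
/m/ — not in any rule's target class → [m].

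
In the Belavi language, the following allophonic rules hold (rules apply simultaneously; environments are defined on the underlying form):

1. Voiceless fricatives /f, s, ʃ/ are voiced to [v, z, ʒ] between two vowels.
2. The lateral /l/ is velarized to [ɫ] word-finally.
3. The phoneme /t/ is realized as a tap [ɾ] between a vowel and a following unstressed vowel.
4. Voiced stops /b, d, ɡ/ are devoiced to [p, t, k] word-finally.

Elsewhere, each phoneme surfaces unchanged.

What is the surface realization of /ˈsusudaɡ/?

/s/ (word-initial) is in the target of rule 1 but the environment (between two vowels) is not met → [s].
/u/ (between /s/ and /s/): no rule targets it → [u].
Rule 1 applies to /s/ (between /u/ and /u/: between two vowels) → [z].
/u/ (between /s/ and /d/) is unaffected → [u].
/d/ (between /u/ and /a/): rule 4 targets it, but not word-finally → unchanged [d].
/a/ stays [a].
Rule 4 applies to /ɡ/ (word-final: word-finally) → [k].

[ˈsuzudak]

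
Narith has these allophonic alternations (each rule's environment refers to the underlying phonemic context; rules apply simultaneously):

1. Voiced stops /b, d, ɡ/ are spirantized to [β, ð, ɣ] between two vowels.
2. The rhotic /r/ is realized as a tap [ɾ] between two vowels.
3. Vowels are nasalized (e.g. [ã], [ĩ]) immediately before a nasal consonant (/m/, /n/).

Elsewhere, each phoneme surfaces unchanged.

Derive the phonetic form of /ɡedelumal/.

/ɡ/ (word-initial): rule 1 targets it, but not between two vowels → unchanged [ɡ].
/e/ — between /ɡ/ and /d/; rule 3 does not apply here → [e].
Rule 1 applies to /d/ (between /e/ and /e/: between two vowels) → [ð].
/e/ (between /d/ and /l/) fails the environment for rule 3, so it stays [e].
/u/ (between /l/ and /m/) occurs before a nasal consonant → [ũ] by rule 3.
/a/ (between /m/ and /l/) fails the environment for rule 3, so it stays [a].

[ɡeðelũmal]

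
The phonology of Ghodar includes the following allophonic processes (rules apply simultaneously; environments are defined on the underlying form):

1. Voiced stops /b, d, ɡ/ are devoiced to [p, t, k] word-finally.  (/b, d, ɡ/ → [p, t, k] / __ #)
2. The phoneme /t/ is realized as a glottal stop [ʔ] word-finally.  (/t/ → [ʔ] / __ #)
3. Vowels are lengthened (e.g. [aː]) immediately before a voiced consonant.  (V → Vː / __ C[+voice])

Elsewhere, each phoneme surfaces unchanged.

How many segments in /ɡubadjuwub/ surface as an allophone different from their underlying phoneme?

5

Segments that undergo a rule: /u/ → [uː] (rule 3); /a/ → [aː] (rule 3); /u/ → [uː] (rule 3); /u/ → [uː] (rule 3); /b/ → [p] (rule 1).
All other segments surface unchanged.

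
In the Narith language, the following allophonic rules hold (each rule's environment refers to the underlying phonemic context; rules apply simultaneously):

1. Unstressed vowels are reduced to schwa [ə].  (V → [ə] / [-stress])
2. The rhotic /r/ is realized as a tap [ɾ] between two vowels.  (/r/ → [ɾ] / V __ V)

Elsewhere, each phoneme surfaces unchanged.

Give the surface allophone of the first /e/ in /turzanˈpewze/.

[e]

/e/ (between /p/ and /w/) is in the target of rule 1 but the environment (in an unstressed syllable) is not met → [e].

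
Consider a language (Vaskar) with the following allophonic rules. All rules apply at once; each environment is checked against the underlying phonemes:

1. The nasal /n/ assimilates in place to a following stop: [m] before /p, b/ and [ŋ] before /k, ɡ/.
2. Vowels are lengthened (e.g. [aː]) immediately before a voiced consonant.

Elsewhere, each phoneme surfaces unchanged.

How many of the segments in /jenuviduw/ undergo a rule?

Segments that undergo a rule: /e/ → [eː] (rule 2); /u/ → [uː] (rule 2); /i/ → [iː] (rule 2); /u/ → [uː] (rule 2).
All other segments surface unchanged.

4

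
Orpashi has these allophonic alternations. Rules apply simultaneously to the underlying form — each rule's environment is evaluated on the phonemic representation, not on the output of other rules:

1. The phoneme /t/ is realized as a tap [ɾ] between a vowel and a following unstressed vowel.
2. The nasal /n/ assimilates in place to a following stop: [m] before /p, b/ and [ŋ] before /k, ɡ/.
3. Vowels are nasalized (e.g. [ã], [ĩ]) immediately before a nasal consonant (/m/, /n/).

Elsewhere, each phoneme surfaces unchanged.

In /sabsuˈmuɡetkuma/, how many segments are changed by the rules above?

2

Segments that undergo a rule: /u/ → [ũ] (rule 3); /u/ → [ũ] (rule 3).
All other segments surface unchanged.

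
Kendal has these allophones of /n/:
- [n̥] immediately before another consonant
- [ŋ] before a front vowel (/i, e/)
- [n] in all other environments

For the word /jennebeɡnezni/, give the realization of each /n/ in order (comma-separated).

[n̥], [ŋ], [ŋ], [ŋ]

Occurrence 1 (position 3): immediately before another consonant → [n̥].
Occurrence 2 (position 4): before a front vowel (/i, e/) → [ŋ].
Occurrence 3 (position 9): before a front vowel (/i, e/) → [ŋ].
Occurrence 4 (position 12): before a front vowel (/i, e/) → [ŋ].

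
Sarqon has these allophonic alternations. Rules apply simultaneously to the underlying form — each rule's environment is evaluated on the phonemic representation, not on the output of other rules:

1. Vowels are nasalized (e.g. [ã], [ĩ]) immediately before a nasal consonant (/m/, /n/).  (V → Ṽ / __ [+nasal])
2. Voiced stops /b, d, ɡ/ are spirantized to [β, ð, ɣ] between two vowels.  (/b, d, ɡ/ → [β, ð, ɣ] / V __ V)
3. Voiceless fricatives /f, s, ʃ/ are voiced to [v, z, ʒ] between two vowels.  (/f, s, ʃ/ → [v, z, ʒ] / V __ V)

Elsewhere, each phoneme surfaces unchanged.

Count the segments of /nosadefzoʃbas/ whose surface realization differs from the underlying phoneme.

Segments that undergo a rule: /s/ → [z] (rule 3); /d/ → [ð] (rule 2).
All other segments surface unchanged.

2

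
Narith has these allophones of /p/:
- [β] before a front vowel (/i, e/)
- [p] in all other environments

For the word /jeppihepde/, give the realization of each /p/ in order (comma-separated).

Occurrence 1 (position 3): no conditioning environment matches → elsewhere allophone [p].
Occurrence 2 (position 4): before a front vowel (/i, e/) → [β].
Occurrence 3 (position 8): no conditioning environment matches → elsewhere allophone [p].

[p], [β], [p]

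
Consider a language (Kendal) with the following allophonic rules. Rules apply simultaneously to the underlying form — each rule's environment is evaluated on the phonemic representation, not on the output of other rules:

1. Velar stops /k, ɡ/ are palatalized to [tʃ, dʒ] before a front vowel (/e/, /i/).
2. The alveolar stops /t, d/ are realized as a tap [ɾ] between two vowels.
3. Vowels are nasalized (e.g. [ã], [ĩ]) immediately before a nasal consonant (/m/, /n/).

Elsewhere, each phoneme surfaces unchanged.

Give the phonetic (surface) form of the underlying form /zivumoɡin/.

[zivũmodʒĩn]

/z/ stays [z].
/i/ (between /z/ and /v/): rule 3 targets it, but not before a nasal consonant → unchanged [i].
/v/ stays [v].
/u/ (between /v/ and /m/): before a nasal consonant, so rule 3 applies → [ũ].
/m/ stays [m].
/o/ (between /m/ and /ɡ/) fails the environment for rule 3, so it stays [o].
Rule 1 applies to /ɡ/ (between /o/ and /i/: before a front vowel) → [dʒ].
/i/ (between /ɡ/ and /n/): before a nasal consonant, so rule 3 applies → [ĩ].
/n/ (word-final): no rule targets it → [n].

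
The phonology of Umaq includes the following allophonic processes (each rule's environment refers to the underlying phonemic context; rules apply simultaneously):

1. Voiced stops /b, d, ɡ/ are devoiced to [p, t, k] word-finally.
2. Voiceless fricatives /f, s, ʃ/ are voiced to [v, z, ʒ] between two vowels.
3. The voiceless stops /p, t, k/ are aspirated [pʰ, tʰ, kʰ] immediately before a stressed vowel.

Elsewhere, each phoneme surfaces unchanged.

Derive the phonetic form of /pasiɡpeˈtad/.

/p/ — word-initial; rule 3 does not apply here → [p].
/a/ — not in any rule's target class → [a].
/s/ (between /a/ and /i/) occurs between two vowels → [z] by rule 2.
/i/ — not in any rule's target class → [i].
/ɡ/ (between /i/ and /p/) fails the environment for rule 1, so it stays [ɡ].
/p/ (between /ɡ/ and /e/) fails the environment for rule 3, so it stays [p].
/e/ (between /p/ and /t/): no rule targets it → [e].
/t/ — between /e/ and /a/, immediately before a stressed vowel — surfaces as [tʰ] (rule 3).
/a/ stays [a].
/d/ (word-final) occurs word-finally → [t] by rule 1.

[paziɡpeˈtʰat]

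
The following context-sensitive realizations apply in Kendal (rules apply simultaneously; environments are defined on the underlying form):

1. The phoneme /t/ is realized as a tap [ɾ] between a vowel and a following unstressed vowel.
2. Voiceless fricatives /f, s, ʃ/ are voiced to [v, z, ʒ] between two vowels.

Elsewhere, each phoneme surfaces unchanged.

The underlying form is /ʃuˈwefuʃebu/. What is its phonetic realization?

[ʃuˈwevuʒebu]

/ʃ/ (word-initial) fails the environment for rule 2, so it stays [ʃ].
/u/ — not in any rule's target class → [u].
/w/ (between /u/ and /e/): no rule targets it → [w].
/e/ (between /w/ and /f/): no rule targets it → [e].
/f/ (between /e/ and /u/) occurs between two vowels → [v] by rule 2.
/u/ — not in any rule's target class → [u].
/ʃ/ meets the environment for rule 2 (between two vowels) → [ʒ].
/e/ (between /ʃ/ and /b/) is unaffected → [e].
/b/ — not in any rule's target class → [b].
/u/ — not in any rule's target class → [u].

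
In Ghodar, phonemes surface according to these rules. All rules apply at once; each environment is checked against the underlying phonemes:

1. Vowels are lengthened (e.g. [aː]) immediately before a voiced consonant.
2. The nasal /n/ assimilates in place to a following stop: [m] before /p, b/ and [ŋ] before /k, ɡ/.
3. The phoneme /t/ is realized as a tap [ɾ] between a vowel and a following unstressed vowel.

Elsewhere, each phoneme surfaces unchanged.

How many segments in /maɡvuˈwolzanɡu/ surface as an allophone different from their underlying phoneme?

5

Segments that undergo a rule: /a/ → [aː] (rule 1); /u/ → [uː] (rule 1); /o/ → [oː] (rule 1); /a/ → [aː] (rule 1); /n/ → [ŋ] (rule 2).
All other segments surface unchanged.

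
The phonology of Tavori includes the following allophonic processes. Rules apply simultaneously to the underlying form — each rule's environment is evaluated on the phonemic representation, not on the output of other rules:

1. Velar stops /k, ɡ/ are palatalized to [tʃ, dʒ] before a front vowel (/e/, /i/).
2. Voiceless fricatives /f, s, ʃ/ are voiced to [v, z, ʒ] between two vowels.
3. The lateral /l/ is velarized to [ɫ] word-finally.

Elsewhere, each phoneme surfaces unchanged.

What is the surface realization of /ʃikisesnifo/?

/ʃ/ — word-initial; rule 2 does not apply here → [ʃ].
/i/ (between /ʃ/ and /k/): no rule targets it → [i].
/k/ — between /i/ and /i/, before a front vowel — surfaces as [tʃ] (rule 1).
/i/ (between /k/ and /s/) is unaffected → [i].
Rule 2 applies to /s/ (between /i/ and /e/: between two vowels) → [z].
/e/ stays [e].
/s/ (between /e/ and /n/) is in the target of rule 2 but the environment (between two vowels) is not met → [s].
/n/ — not in any rule's target class → [n].
/i/ stays [i].
/f/ (between /i/ and /o/): between two vowels, so rule 2 applies → [v].
/o/ (word-final): no rule targets it → [o].

[ʃitʃizesnivo]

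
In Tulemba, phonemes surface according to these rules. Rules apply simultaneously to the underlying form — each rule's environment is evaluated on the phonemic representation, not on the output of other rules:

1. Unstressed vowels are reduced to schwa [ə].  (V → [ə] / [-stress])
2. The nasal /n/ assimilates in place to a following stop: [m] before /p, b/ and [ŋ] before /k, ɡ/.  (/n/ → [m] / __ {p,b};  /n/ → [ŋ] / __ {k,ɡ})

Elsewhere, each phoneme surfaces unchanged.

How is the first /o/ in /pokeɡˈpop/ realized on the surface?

[ə]

/o/ — between /p/ and /k/, in an unstressed syllable — surfaces as [ə] (rule 1).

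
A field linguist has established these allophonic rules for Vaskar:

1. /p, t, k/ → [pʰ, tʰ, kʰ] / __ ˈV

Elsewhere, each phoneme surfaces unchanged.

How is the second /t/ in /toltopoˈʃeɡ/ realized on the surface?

/t/ (between /l/ and /o/) fails the environment for rule 1, so it stays [t].

[t]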